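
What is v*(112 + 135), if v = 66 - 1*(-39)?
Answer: 25935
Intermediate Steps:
v = 105 (v = 66 + 39 = 105)
v*(112 + 135) = 105*(112 + 135) = 105*247 = 25935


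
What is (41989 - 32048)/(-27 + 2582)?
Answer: 9941/2555 ≈ 3.8908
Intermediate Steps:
(41989 - 32048)/(-27 + 2582) = 9941/2555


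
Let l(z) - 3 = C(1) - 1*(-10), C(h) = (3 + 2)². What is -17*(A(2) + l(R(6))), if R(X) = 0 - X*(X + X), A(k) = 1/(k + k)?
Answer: -2601/4 ≈ -650.25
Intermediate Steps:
C(h) = 25 (C(h) = 5² = 25)
A(k) = 1/(2*k)
R(X) = -2*X² (R(X) = 0 - X*2*X = 0 - 2*X² = -2*X²)
l(z) = 38 (l(z) = 3 + (25 - 1*(-10)) = 3 + (25 + 10) = 3 + 35 = 38)
-17*(A(2) + l(R(6))) = -17*((½)/2 + 38) = -17*((½)*(½) + 38) = -17*(¼ + 38) = -17*153/4 = -2601/4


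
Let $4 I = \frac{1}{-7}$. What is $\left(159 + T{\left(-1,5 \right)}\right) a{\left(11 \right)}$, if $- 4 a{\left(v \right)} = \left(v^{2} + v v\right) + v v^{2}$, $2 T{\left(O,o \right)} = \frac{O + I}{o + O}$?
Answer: $- \frac{55978351}{896} \approx -62476.0$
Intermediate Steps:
$I = - \frac{1}{28}$ ($I = \frac{1}{4 \left(-7\right)} = \frac{1}{4} \left(- \frac{1}{7}\right) = - \frac{1}{28} \approx -0.035714$)
$T{\left(O,o \right)} = \frac{- \frac{1}{28} + O}{2 \left(O + o\right)}$ ($T{\left(O,o \right)} = \frac{\left(O - \frac{1}{28}\right) \frac{1}{o + O}}{2} = \frac{\left(- \frac{1}{28} + O\right) \frac{1}{O + o}}{2} = \frac{\frac{1}{O + o} \left(- \frac{1}{28} + O\right)}{2} = \frac{- \frac{1}{28} + O}{2 \left(O + o\right)}$)
$a{\left(v \right)} = - \frac{v^{2}}{2} - \frac{v^{3}}{4}$ ($a{\left(v \right)} = - \frac{\left(v^{2} + v v\right) + v v^{2}}{4} = - \frac{\left(v^{2} + v^{2}\right) + v^{3}}{4} = - \frac{2 v^{2} + v^{3}}{4} = - \frac{v^{3} + 2 v^{2}}{4} = - \frac{v^{2}}{2} - \frac{v^{3}}{4}$)
$\left(159 + T{\left(-1,5 \right)}\right) a{\left(11 \right)} = \left(159 + \frac{- \frac{1}{56} + \frac{1}{2} \left(-1\right)}{-1 + 5}\right) \frac{11^{2} \left(-2 - 11\right)}{4} = \left(159 + \frac{- \frac{1}{56} - \frac{1}{2}}{4}\right) \frac{1}{4} \cdot 121 \left(-2 - 11\right) = \left(159 + \frac{1}{4} \left(- \frac{29}{56}\right)\right) \frac{1}{4} \cdot 121 \left(-13\right) = \left(159 - \frac{29}{224}\right) \left(- \frac{1573}{4}\right) = \frac{35587}{224} \left(- \frac{1573}{4}\right) = - \frac{55978351}{896}$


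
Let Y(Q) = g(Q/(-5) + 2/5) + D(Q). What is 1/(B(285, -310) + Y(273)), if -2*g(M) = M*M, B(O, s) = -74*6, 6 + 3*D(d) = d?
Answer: -50/91191 ≈ -0.00054830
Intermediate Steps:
D(d) = -2 + d/3
B(O, s) = -444
g(M) = -M²/2 (g(M) = -M*M/2 = -M²/2)
Y(Q) = -2 - (⅖ - Q/5)²/2 + Q/3 (Y(Q) = -(Q/(-5) + 2/5)²/2 + (-2 + Q/3) = -(Q*(-⅕) + 2*(⅕))²/2 + (-2 + Q/3) = -(-Q/5 + ⅖)²/2 + (-2 + Q/3) = -(⅖ - Q/5)²/2 + (-2 + Q/3) = -2 - (⅖ - Q/5)²/2 + Q/3)
1/(B(285, -310) + Y(273)) = 1/(-444 + (-52/25 - 1/50*273² + (31/75)*273)) = 1/(-444 + (-52/25 - 1/50*74529 + 2821/25)) = 1/(-444 + (-52/25 - 74529/50 + 2821/25)) = 1/(-444 - 68991/50) = 1/(-91191/50) = -50/91191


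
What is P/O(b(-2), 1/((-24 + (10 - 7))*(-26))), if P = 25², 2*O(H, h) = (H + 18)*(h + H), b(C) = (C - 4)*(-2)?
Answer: 22750/6553 ≈ 3.4717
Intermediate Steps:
b(C) = 8 - 2*C (b(C) = (-4 + C)*(-2) = 8 - 2*C)
O(H, h) = (18 + H)*(H + h)/2 (O(H, h) = ((H + 18)*(h + H))/2 = ((18 + H)*(H + h))/2 = (18 + H)*(H + h)/2)
P = 625
P/O(b(-2), 1/((-24 + (10 - 7))*(-26))) = 625/((8 - 2*(-2))²/2 + 9*(8 - 2*(-2)) + 9*(1/((-24 + (10 - 7))*(-26))) + (8 - 2*(-2))*(1/((-24 + (10 - 7))*(-26)))/2) = 625/((8 + 4)²/2 + 9*(8 + 4) + 9*(-1/26/(-24 + 3)) + (8 + 4)*(-1/26/(-24 + 3))/2) = 625/((½)*12² + 9*12 + 9*(-1/26/(-21)) + (½)*12*(-1/26/(-21))) = 625/((½)*144 + 108 + 9*(-1/21*(-1/26)) + (½)*12*(-1/21*(-1/26))) = 625/(72 + 108 + 9*(1/546) + (½)*12*(1/546)) = 625/(72 + 108 + 3/182 + 1/91) = 625/(32765/182) = 625*(182/32765) = 22750/6553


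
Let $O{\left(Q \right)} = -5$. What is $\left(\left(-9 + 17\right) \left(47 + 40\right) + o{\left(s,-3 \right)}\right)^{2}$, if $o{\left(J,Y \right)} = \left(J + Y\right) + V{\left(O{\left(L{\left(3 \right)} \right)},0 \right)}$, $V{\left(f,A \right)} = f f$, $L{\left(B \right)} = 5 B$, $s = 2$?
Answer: $518400$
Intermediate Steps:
$V{\left(f,A \right)} = f^{2}$
$o{\left(J,Y \right)} = 25 + J + Y$ ($o{\left(J,Y \right)} = \left(J + Y\right) + \left(-5\right)^{2} = \left(J + Y\right) + 25 = 25 + J + Y$)
$\left(\left(-9 + 17\right) \left(47 + 40\right) + o{\left(s,-3 \right)}\right)^{2} = \left(\left(-9 + 17\right) \left(47 + 40\right) + \left(25 + 2 - 3\right)\right)^{2} = \left(8 \cdot 87 + 24\right)^{2} = \left(696 + 24\right)^{2} = 720^{2} = 518400$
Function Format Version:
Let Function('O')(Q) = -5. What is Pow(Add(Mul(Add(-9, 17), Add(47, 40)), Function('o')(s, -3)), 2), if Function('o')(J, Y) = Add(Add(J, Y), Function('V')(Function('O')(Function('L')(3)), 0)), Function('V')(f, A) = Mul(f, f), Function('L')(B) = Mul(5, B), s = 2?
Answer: 518400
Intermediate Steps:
Function('V')(f, A) = Pow(f, 2)
Function('o')(J, Y) = Add(25, J, Y) (Function('o')(J, Y) = Add(Add(J, Y), Pow(-5, 2)) = Add(Add(J, Y), 25) = Add(25, J, Y))
Pow(Add(Mul(Add(-9, 17), Add(47, 40)), Function('o')(s, -3)), 2) = Pow(Add(Mul(Add(-9, 17), Add(47, 40)), Add(25, 2, -3)), 2) = Pow(Add(Mul(8, 87), 24), 2) = Pow(Add(696, 24), 2) = Pow(720, 2) = 518400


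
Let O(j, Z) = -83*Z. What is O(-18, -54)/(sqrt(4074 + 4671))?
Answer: 1494*sqrt(8745)/2915 ≈ 47.928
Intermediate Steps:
O(-18, -54)/(sqrt(4074 + 4671)) = (-83*(-54))/(sqrt(4074 + 4671)) = 4482/(sqrt(8745)) = 4482*(sqrt(8745)/8745) = 1494*sqrt(8745)/2915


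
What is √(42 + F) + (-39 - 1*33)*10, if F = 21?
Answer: -720 + 3*√7 ≈ -712.06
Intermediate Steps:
√(42 + F) + (-39 - 1*33)*10 = √(42 + 21) + (-39 - 1*33)*10 = √63 + (-39 - 33)*10 = 3*√7 - 72*10 = 3*√7 - 720 = -720 + 3*√7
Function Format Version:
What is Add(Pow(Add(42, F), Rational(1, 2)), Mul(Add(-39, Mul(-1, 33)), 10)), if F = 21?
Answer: Add(-720, Mul(3, Pow(7, Rational(1, 2)))) ≈ -712.06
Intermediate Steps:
Add(Pow(Add(42, F), Rational(1, 2)), Mul(Add(-39, Mul(-1, 33)), 10)) = Add(Pow(Add(42, 21), Rational(1, 2)), Mul(Add(-39, Mul(-1, 33)), 10)) = Add(Pow(63, Rational(1, 2)), Mul(Add(-39, -33), 10)) = Add(Mul(3, Pow(7, Rational(1, 2))), Mul(-72, 10)) = Add(Mul(3, Pow(7, Rational(1, 2))), -720) = Add(-720, Mul(3, Pow(7, Rational(1, 2))))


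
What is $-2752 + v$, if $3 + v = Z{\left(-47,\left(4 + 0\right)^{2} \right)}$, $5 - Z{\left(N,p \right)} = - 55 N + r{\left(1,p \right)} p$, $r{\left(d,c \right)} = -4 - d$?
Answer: $-5255$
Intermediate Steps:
$Z{\left(N,p \right)} = 5 + 5 p + 55 N$ ($Z{\left(N,p \right)} = 5 - \left(- 55 N + \left(-4 - 1\right) p\right) = 5 - \left(- 55 N - 5 p\right) = 5 + \left(5 p + 55 N\right) = 5 + 5 p + 55 N$)
$v = -2503$ ($v = -3 + \left(5 + 5 \left(4 + 0\right)^{2} + 55 \left(-47\right)\right) = -3 + \left(5 + 5 \cdot 4^{2} - 2585\right) = -3 + \left(5 + 5 \cdot 16 - 2585\right) = -3 + \left(5 + 80 - 2585\right) = -3 - 2500 = -2503$)
$-2752 + v = -2752 - 2503 = -5255$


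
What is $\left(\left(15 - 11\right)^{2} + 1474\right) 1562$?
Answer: $2327380$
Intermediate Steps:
$\left(\left(15 - 11\right)^{2} + 1474\right) 1562 = \left(4^{2} + 1474\right) 1562 = \left(16 + 1474\right) 1562 = 1490 \cdot 1562 = 2327380$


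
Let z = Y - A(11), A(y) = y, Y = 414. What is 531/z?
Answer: 531/403 ≈ 1.3176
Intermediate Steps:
z = 403 (z = 414 - 1*11 = 414 - 11 = 403)
531/z = 531/403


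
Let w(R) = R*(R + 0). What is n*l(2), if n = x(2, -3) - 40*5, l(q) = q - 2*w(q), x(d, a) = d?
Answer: 1188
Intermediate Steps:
w(R) = R**2 (w(R) = R*R = R**2)
l(q) = q - 2*q**2
n = -198 (n = 2 - 40*5 = 2 - 200 = -198)
n*l(2) = -396*(1 - 2*2) = -396*(1 - 4) = -396*(-3) = -198*(-6) = 1188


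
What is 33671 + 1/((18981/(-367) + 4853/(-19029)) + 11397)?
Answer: 2667740163911984/79229608771 ≈ 33671.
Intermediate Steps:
33671 + 1/((18981/(-367) + 4853/(-19029)) + 11397) = 33671 + 1/((18981*(-1/367) + 4853*(-1/19029)) + 11397) = 33671 + 1/((-18981/367 - 4853/19029) + 11397) = 33671 + 1/(-362970500/6983643 + 11397) = 33671 + 1/(79229608771/6983643) = 33671 + 6983643/79229608771 = 2667740163911984/79229608771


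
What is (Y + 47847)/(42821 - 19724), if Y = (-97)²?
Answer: 57256/23097 ≈ 2.4789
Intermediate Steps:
Y = 9409
(Y + 47847)/(42821 - 19724) = (9409 + 47847)/(42821 - 19724) = 57256/23097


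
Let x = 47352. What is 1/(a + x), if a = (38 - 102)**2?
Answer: 1/51448 ≈ 1.9437e-5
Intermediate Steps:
a = 4096 (a = (-64)**2 = 4096)
1/(a + x) = 1/(4096 + 47352) = 1/51448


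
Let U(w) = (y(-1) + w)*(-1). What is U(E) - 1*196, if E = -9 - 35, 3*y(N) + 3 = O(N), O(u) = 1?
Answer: -454/3 ≈ -151.33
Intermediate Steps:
y(N) = -⅔ (y(N) = -1 + (⅓)*1 = -1 + ⅓ = -⅔)
E = -44
U(w) = ⅔ - w (U(w) = (-⅔ + w)*(-1) = ⅔ - w)
U(E) - 1*196 = (⅔ - 1*(-44)) - 1*196 = (⅔ + 44) - 196 = 134/3 - 196 = -454/3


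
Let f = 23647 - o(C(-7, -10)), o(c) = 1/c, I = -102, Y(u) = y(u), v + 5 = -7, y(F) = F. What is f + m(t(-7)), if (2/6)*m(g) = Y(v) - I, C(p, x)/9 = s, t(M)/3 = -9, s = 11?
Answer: 2367782/99 ≈ 23917.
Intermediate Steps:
t(M) = -27 (t(M) = 3*(-9) = -27)
C(p, x) = 99 (C(p, x) = 9*11 = 99)
v = -12 (v = -5 - 7 = -12)
Y(u) = u
m(g) = 270 (m(g) = 3*(-12 - 1*(-102)) = 3*(-12 + 102) = 3*90 = 270)
f = 2341052/99 (f = 23647 - 1/99 = 2341052/99 ≈ 23647.)
f + m(t(-7)) = 2341052/99 + 270 = 2367782/99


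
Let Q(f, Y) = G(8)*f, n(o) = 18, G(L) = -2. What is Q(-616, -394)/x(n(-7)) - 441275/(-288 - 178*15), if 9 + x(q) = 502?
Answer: 448667/2958 ≈ 151.68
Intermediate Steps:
x(q) = 493 (x(q) = -9 + 502 = 493)
Q(f, Y) = -2*f
Q(-616, -394)/x(n(-7)) - 441275/(-288 - 178*15) = -2*(-616)/493 - 441275/(-288 - 178*15) = 1232*(1/493) - 441275/(-288 - 2670) = 1232/493 - 441275/(-2958) = 1232/493 - 441275*(-1/2958) = 1232/493 + 441275/2958 = 448667/2958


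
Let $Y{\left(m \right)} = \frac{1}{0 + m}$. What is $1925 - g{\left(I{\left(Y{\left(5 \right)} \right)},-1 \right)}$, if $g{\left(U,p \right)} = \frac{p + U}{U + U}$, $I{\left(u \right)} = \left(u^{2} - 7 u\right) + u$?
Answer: $\frac{55798}{29} \approx 1924.1$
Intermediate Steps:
$Y{\left(m \right)} = \frac{1}{m}$
$I{\left(u \right)} = u^{2} - 6 u$
$g{\left(U,p \right)} = \frac{U + p}{2 U}$
$1925 - g{\left(I{\left(Y{\left(5 \right)} \right)},-1 \right)} = 1925 - \frac{\frac{-6 + \frac{1}{5}}{5} - 1}{2 \frac{-6 + \frac{1}{5}}{5}} = 1925 - \frac{\frac{1}{5} \left(- \frac{29}{5}\right) - 1}{2 \cdot \frac{1}{5} \left(- \frac{29}{5}\right)} = 1925 - \frac{- \frac{29}{25} - 1}{2 \left(- \frac{29}{25}\right)} = 1925 - \frac{1}{2} \left(- \frac{25}{29}\right) \left(- \frac{54}{25}\right) = 1925 - \frac{27}{29} = \frac{55798}{29}$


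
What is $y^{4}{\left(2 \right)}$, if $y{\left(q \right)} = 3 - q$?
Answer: $1$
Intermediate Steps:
$y^{4}{\left(2 \right)} = \left(3 - 2\right)^{4} = 1^{4} = 1$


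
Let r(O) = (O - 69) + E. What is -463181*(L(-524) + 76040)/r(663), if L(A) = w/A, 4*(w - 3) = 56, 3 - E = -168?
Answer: -18455420543683/400860 ≈ -4.6040e+7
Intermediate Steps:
E = 171 (E = 3 - 1*(-168) = 3 + 168 = 171)
w = 17 (w = 3 + (1/4)*56 = 3 + 14 = 17)
r(O) = 102 + O (r(O) = (O - 69) + 171 = (-69 + O) + 171 = 102 + O)
L(A) = 17/A
-463181*(L(-524) + 76040)/r(663) = -463181*(17/(-524) + 76040)/(102 + 663) = -463181/(765/(17*(-1/524) + 76040)) = -463181/(765/(-17/524 + 76040)) = -463181/(765/(39844943/524)) = -463181/(765*(524/39844943)) = -463181/400860/39844943 = -463181*39844943/400860 = -18455420543683/400860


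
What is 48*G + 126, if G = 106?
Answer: 5214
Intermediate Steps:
48*G + 126 = 48*106 + 126 = 5088 + 126 = 5214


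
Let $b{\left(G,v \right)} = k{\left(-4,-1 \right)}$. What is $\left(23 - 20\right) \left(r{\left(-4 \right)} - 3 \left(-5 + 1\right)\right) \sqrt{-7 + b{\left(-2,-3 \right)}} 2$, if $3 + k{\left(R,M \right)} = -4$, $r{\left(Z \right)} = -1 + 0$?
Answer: $66 i \sqrt{14} \approx 246.95 i$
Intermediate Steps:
$r{\left(Z \right)} = -1$
$k{\left(R,M \right)} = -7$ ($k{\left(R,M \right)} = -3 - 4 = -7$)
$b{\left(G,v \right)} = -7$
$\left(23 - 20\right) \left(r{\left(-4 \right)} - 3 \left(-5 + 1\right)\right) \sqrt{-7 + b{\left(-2,-3 \right)}} 2 = \left(23 - 20\right) \left(-1 - 3 \left(-5 + 1\right)\right) \sqrt{-7 - 7} \cdot 2 = 3 \left(-1 - -12\right) \sqrt{-14} \cdot 2 = 3 \left(-1 + 12\right) i \sqrt{14} \cdot 2 = 3 \cdot 11 i \sqrt{14} \cdot 2 = 33 i \sqrt{14} \cdot 2 = 66 i \sqrt{14}$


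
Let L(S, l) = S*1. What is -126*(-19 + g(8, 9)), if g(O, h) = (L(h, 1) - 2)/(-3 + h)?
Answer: 2247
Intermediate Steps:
L(S, l) = S
g(O, h) = (-2 + h)/(-3 + h) (g(O, h) = (h - 2)/(-3 + h) = (-2 + h)/(-3 + h))
-126*(-19 + g(8, 9)) = -126*(-19 + (-2 + 9)/(-3 + 9)) = -126*(-19 + 7/6) = -126*(-107/6) = 2247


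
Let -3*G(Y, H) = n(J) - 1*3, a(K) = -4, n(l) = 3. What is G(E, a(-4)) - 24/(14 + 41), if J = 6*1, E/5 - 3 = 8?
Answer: -24/55 ≈ -0.43636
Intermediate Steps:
E = 55 (E = 15 + 5*8 = 15 + 40 = 55)
J = 6
G(Y, H) = 0 (G(Y, H) = -(3 - 1*3)/3 = -(3 - 3)/3 = -1/3*0 = 0)
G(E, a(-4)) - 24/(14 + 41) = 0 - 24/(14 + 41) = 0 - 24/55 = -24/55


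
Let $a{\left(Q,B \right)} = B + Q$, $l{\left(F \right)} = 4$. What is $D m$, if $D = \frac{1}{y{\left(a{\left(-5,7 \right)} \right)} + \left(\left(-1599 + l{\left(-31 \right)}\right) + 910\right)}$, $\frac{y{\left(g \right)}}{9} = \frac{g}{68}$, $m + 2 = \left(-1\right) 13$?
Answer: $\frac{510}{23281} \approx 0.021906$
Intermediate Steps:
$m = -15$ ($m = -2 - 13 = -15$)
$y{\left(g \right)} = \frac{9 g}{68}$ ($y{\left(g \right)} = 9 \frac{g}{68} = \frac{9 g}{68}$)
$D = - \frac{34}{23281}$ ($D = \frac{1}{\frac{9 \left(7 - 5\right)}{68} + \left(\left(-1599 + 4\right) + 910\right)} = \frac{1}{\frac{9}{68} \cdot 2 + \left(-1595 + 910\right)} = \frac{1}{\frac{9}{34} - 685} = \frac{1}{- \frac{23281}{34}} = - \frac{34}{23281} \approx -0.0014604$)
$D m = \left(- \frac{34}{23281}\right) \left(-15\right) = \frac{510}{23281}$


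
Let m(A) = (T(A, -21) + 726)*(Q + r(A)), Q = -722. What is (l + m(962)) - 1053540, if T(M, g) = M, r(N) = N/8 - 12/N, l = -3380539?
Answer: -2621379801/481 ≈ -5.4499e+6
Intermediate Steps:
r(N) = -12/N + N/8 (r(N) = N*(1/8) - 12/N = N/8 - 12/N = -12/N + N/8)
m(A) = (726 + A)*(-722 - 12/A + A/8) (m(A) = (A + 726)*(-722 + (-12/A + A/8)) = (726 + A)*(-722 - 12/A + A/8))
(l + m(962)) - 1053540 = (-3380539 + (-524184 - 8712/962 - 2525/4*962 + (1/8)*962**2)) - 1053540 = (-3380539 + (-524184 - 8712*1/962 - 1214525/2 + (1/8)*925444)) - 1053540 = (-3380539 + (-524184 - 4356/481 - 1214525/2 + 231361/2)) - 1053540 = (-3380539 - 488587802/481) - 1053540 = -2114627061/481 - 1053540 = -2621379801/481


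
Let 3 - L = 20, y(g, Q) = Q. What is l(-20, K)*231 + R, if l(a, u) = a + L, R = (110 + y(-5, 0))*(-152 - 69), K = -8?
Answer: -32857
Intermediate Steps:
L = -17 (L = 3 - 1*20 = 3 - 20 = -17)
R = -24310 (R = (110 + 0)*(-152 - 69) = 110*(-221) = -24310)
l(a, u) = -17 + a (l(a, u) = a - 17 = -17 + a)
l(-20, K)*231 + R = (-17 - 20)*231 - 24310 = -37*231 - 24310 = -8547 - 24310 = -32857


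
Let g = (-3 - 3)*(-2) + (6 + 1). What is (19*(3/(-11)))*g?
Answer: -1083/11 ≈ -98.455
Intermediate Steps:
g = 19 (g = -6*(-2) + 7 = 12 + 7 = 19)
(19*(3/(-11)))*g = (19*(3/(-11)))*19 = (19*(3*(-1/11)))*19 = (19*(-3/11))*19 = -57/11*19 = -1083/11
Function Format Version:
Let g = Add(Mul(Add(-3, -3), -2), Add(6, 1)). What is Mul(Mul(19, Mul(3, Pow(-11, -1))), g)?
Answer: Rational(-1083, 11) ≈ -98.455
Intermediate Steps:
g = 19 (g = Add(Mul(-6, -2), 7) = Add(12, 7) = 19)
Mul(Mul(19, Mul(3, Pow(-11, -1))), g) = Mul(Mul(19, Mul(3, Pow(-11, -1))), 19) = Mul(Mul(19, Mul(3, Rational(-1, 11))), 19) = Mul(Mul(19, Rational(-3, 11)), 19) = Mul(Rational(-57, 11), 19) = Rational(-1083, 11)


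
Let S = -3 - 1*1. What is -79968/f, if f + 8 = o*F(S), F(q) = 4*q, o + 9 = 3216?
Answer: 9996/6415 ≈ 1.5582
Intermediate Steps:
o = 3207 (o = -9 + 3216 = 3207)
S = -4 (S = -3 - 1 = -4)
f = -51320 (f = -8 + 3207*(4*(-4)) = -8 + 3207*(-16) = -8 - 51312 = -51320)
-79968/f = -79968/(-51320) = -79968*(-1/51320) = 9996/6415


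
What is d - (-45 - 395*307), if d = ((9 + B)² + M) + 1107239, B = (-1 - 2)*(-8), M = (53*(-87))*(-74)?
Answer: 1570852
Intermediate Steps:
M = 341214 (M = -4611*(-74) = 341214)
B = 24 (B = -3*(-8) = 24)
d = 1449542 (d = ((9 + 24)² + 341214) + 1107239 = (33² + 341214) + 1107239 = (1089 + 341214) + 1107239 = 342303 + 1107239 = 1449542)
d - (-45 - 395*307) = 1449542 - (-45 - 395*307) = 1449542 - (-45 - 121265) = 1449542 - 1*(-121310) = 1449542 + 121310 = 1570852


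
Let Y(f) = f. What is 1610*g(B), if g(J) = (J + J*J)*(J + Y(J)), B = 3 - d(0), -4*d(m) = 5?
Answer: 4885545/16 ≈ 3.0535e+5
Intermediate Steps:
d(m) = -5/4 (d(m) = -1/4*5 = -5/4)
B = 17/4 (B = 3 - 1*(-5/4) = 3 + 5/4 = 17/4 ≈ 4.2500)
g(J) = 2*J*(J + J**2) (g(J) = (J + J*J)*(J + J) = (J + J**2)*(2*J) = 2*J*(J + J**2))
1610*g(B) = 1610*(2*(17/4)**2*(1 + 17/4)) = 1610*(2*(289/16)*(21/4)) = 1610*(6069/32) = 4885545/16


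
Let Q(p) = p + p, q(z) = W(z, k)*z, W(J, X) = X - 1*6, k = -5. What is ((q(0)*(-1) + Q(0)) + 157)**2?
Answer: 24649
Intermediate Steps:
W(J, X) = -6 + X (W(J, X) = X - 6 = -6 + X)
q(z) = -11*z (q(z) = (-6 - 5)*z = -11*z)
Q(p) = 2*p
((q(0)*(-1) + Q(0)) + 157)**2 = ((-11*0*(-1) + 2*0) + 157)**2 = ((0*(-1) + 0) + 157)**2 = ((0 + 0) + 157)**2 = (0 + 157)**2 = 157**2 = 24649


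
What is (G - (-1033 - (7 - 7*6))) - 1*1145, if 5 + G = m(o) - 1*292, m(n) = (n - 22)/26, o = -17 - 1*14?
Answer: -11597/26 ≈ -446.04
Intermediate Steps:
o = -31 (o = -17 - 14 = -31)
m(n) = -11/13 + n/26 (m(n) = (-22 + n)*(1/26) = -11/13 + n/26)
G = -7775/26 (G = -5 + ((-11/13 + (1/26)*(-31)) - 1*292) = -5 + ((-11/13 - 31/26) - 292) = -5 + (-53/26 - 292) = -5 - 7645/26 = -7775/26 ≈ -299.04)
(G - (-1033 - (7 - 7*6))) - 1*1145 = (-7775/26 - (-1033 - (7 - 7*6))) - 1*1145 = (-7775/26 - (-1033 - (7 - 42))) - 1145 = (-7775/26 - (-1033 - 1*(-35))) - 1145 = (-7775/26 - (-1033 + 35)) - 1145 = (-7775/26 - 1*(-998)) - 1145 = (-7775/26 + 998) - 1145 = 18173/26 - 1145 = -11597/26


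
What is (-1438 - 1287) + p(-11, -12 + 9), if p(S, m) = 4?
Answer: -2721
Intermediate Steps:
(-1438 - 1287) + p(-11, -12 + 9) = (-1438 - 1287) + 4 = -2725 + 4 = -2721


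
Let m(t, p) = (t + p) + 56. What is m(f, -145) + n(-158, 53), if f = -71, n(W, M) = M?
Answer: -107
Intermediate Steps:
m(t, p) = 56 + p + t (m(t, p) = (p + t) + 56 = 56 + p + t)
m(f, -145) + n(-158, 53) = (56 - 145 - 71) + 53 = -160 + 53 = -107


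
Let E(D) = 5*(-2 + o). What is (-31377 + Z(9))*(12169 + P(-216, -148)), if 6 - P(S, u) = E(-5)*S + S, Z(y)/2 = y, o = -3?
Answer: -219230769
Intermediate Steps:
E(D) = -25 (E(D) = 5*(-2 - 3) = 5*(-5) = -25)
Z(y) = 2*y
P(S, u) = 6 + 24*S (P(S, u) = 6 - (-25*S + S) = 6 - (-24)*S = 6 + 24*S)
(-31377 + Z(9))*(12169 + P(-216, -148)) = (-31377 + 2*9)*(12169 + (6 + 24*(-216))) = (-31377 + 18)*(12169 + (6 - 5184)) = -31359*(12169 - 5178) = -31359*6991 = -219230769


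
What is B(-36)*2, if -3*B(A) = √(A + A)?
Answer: -4*I*√2 ≈ -5.6569*I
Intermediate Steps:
B(A) = -√2*√A/3 (B(A) = -√(A + A)/3 = -√2*√A/3)
B(-36)*2 = -√2*√(-36)/3*2 = -√2*6*I/3*2 = -2*I*√2*2 = -4*I*√2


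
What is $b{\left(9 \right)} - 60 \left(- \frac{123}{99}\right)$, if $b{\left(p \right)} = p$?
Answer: $\frac{919}{11} \approx 83.545$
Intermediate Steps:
$b{\left(9 \right)} - 60 \left(- \frac{123}{99}\right) = 9 - 60 \left(- \frac{123}{99}\right) = 9 - 60 \left(\left(-123\right) \frac{1}{99}\right) = 9 - - \frac{820}{11} = 9 + \frac{820}{11} = \frac{919}{11}$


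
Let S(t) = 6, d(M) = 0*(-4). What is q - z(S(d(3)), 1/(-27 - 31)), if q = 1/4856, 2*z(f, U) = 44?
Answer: -106831/4856 ≈ -22.000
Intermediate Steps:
d(M) = 0
z(f, U) = 22 (z(f, U) = (1/2)*44 = 22)
q = 1/4856 ≈ 0.00020593
q - z(S(d(3)), 1/(-27 - 31)) = 1/4856 - 1*22 = 1/4856 - 22 = -106831/4856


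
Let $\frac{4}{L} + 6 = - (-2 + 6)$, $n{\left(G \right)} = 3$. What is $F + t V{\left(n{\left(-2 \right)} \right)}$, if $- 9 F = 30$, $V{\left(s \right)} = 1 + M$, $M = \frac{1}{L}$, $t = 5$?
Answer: $- \frac{65}{6} \approx -10.833$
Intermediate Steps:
$L = - \frac{2}{5}$ ($L = \frac{4}{-6 - \left(-2 + 6\right)} = \frac{4}{-6 - 4} = \frac{4}{-10} = 4 \left(- \frac{1}{10}\right) = - \frac{2}{5} \approx -0.4$)
$M = - \frac{5}{2}$ ($M = \frac{1}{- \frac{2}{5}} = - \frac{5}{2} \approx -2.5$)
$V{\left(s \right)} = - \frac{3}{2}$ ($V{\left(s \right)} = 1 - \frac{5}{2} = - \frac{3}{2}$)
$F = - \frac{10}{3}$ ($F = \left(- \frac{1}{9}\right) 30 = - \frac{10}{3} \approx -3.3333$)
$F + t V{\left(n{\left(-2 \right)} \right)} = - \frac{10}{3} + 5 \left(- \frac{3}{2}\right) = - \frac{10}{3} - \frac{15}{2} = - \frac{65}{6}$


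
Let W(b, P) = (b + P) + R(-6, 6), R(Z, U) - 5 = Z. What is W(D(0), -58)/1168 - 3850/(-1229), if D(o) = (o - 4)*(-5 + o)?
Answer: 4448869/1435472 ≈ 3.0992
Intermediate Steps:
R(Z, U) = 5 + Z
D(o) = (-5 + o)*(-4 + o) (D(o) = (-4 + o)*(-5 + o) = (-5 + o)*(-4 + o))
W(b, P) = -1 + P + b (W(b, P) = (b + P) + (5 - 6) = (P + b) - 1 = -1 + P + b)
W(D(0), -58)/1168 - 3850/(-1229) = (-1 - 58 + (20 + 0**2 - 9*0))/1168 - 3850/(-1229) = (-1 - 58 + (20 + 0 + 0))*(1/1168) - 3850*(-1/1229) = (-1 - 58 + 20)*(1/1168) + 3850/1229 = -39*1/1168 + 3850/1229 = -39/1168 + 3850/1229 = 4448869/1435472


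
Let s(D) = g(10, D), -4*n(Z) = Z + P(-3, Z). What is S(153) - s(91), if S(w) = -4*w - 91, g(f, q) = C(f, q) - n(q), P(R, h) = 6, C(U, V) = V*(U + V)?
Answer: -39673/4 ≈ -9918.3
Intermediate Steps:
n(Z) = -3/2 - Z/4 (n(Z) = -(Z + 6)/4 = -(6 + Z)/4 = -3/2 - Z/4)
g(f, q) = 3/2 + q/4 + q*(f + q) (g(f, q) = q*(f + q) - (-3/2 - q/4) = q*(f + q) + (3/2 + q/4) = 3/2 + q/4 + q*(f + q))
S(w) = -91 - 4*w
s(D) = 3/2 + D/4 + D*(10 + D)
S(153) - s(91) = (-91 - 4*153) - (3/2 + (1/4)*91 + 91*(10 + 91)) = (-91 - 612) - (3/2 + 91/4 + 91*101) = -703 - (3/2 + 91/4 + 9191) = -703 - 1*36861/4 = -703 - 36861/4 = -39673/4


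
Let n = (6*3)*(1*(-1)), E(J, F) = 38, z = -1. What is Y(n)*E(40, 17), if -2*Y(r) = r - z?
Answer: 323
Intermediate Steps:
n = -18 (n = 18*(-1) = -18)
Y(r) = -½ - r/2 (Y(r) = -(r - 1*(-1))/2 = -(r + 1)/2 = -(1 + r)/2 = -½ - r/2)
Y(n)*E(40, 17) = (-½ - ½*(-18))*38 = (-½ + 9)*38 = (17/2)*38 = 323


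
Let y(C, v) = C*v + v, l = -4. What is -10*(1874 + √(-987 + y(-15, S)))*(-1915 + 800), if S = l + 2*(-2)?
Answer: 20895100 + 55750*I*√35 ≈ 2.0895e+7 + 3.2982e+5*I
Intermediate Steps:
S = -8 (S = -4 + 2*(-2) = -4 - 4 = -8)
y(C, v) = v + C*v
-10*(1874 + √(-987 + y(-15, S)))*(-1915 + 800) = -10*(1874 + √(-987 - 8*(1 - 15)))*(-1915 + 800) = -10*(1874 + √(-987 - 8*(-14)))*(-1115) = -10*(1874 + √(-987 + 112))*(-1115) = -10*(1874 + √(-875))*(-1115) = -10*(1874 + 5*I*√35)*(-1115) = -10*(-2089510 - 5575*I*√35) = 20895100 + 55750*I*√35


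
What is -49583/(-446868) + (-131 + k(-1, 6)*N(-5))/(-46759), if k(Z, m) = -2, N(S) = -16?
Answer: 2362691429/20895100812 ≈ 0.11307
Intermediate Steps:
-49583/(-446868) + (-131 + k(-1, 6)*N(-5))/(-46759) = -49583/(-446868) + (-131 - 2*(-16))/(-46759) = -49583*(-1/446868) + (-131 + 32)*(-1/46759) = 49583/446868 - 99*(-1/46759) = 49583/446868 + 99/46759 = 2362691429/20895100812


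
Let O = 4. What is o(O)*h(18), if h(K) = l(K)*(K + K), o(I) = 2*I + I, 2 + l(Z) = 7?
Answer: 2160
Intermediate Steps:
l(Z) = 5 (l(Z) = -2 + 7 = 5)
o(I) = 3*I
h(K) = 10*K (h(K) = 5*(K + K) = 5*(2*K) = 10*K)
o(O)*h(18) = (3*4)*(10*18) = 12*180 = 2160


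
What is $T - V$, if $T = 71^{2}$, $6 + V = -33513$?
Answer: $38560$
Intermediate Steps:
$V = -33519$ ($V = -6 - 33513 = -33519$)
$T = 5041$
$T - V = 5041 - -33519 = 5041 + 33519 = 38560$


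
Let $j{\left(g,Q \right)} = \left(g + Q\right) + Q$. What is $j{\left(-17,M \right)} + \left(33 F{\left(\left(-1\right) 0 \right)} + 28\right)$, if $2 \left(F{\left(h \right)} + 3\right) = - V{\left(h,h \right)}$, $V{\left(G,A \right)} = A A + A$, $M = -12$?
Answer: $-112$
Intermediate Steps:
$V{\left(G,A \right)} = A + A^{2}$ ($V{\left(G,A \right)} = A^{2} + A = A + A^{2}$)
$j{\left(g,Q \right)} = g + 2 Q$ ($j{\left(g,Q \right)} = \left(Q + g\right) + Q = g + 2 Q$)
$F{\left(h \right)} = -3 - \frac{h \left(1 + h\right)}{2}$ ($F{\left(h \right)} = -3 + \frac{\left(-1\right) h \left(1 + h\right)}{2} = -3 - \frac{h \left(1 + h\right)}{2}$)
$j{\left(-17,M \right)} + \left(33 F{\left(\left(-1\right) 0 \right)} + 28\right) = \left(-17 + 2 \left(-12\right)\right) + \left(33 \left(-3 - \frac{\left(-1\right) 0 \left(1 - 0\right)}{2}\right) + 28\right) = \left(-17 - 24\right) + \left(33 \left(-3 - 0 \left(1 + 0\right)\right) + 28\right) = -41 + \left(33 \left(-3 - 0 \cdot 1\right) + 28\right) = -41 + \left(33 \left(-3 + 0\right) + 28\right) = -41 + \left(33 \left(-3\right) + 28\right) = -41 + \left(-99 + 28\right) = -41 - 71 = -112$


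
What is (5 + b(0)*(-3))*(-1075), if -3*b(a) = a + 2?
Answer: -7525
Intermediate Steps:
b(a) = -2/3 - a/3 (b(a) = -(a + 2)/3 = -(2 + a)/3 = -2/3 - a/3)
(5 + b(0)*(-3))*(-1075) = (5 + (-2/3 - 1/3*0)*(-3))*(-1075) = (5 + (-2/3 + 0)*(-3))*(-1075) = (5 - 2/3*(-3))*(-1075) = (5 + 2)*(-1075) = 7*(-1075) = -7525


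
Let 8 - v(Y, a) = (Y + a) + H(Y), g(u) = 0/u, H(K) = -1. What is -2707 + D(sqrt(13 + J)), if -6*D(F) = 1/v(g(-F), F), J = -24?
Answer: -498091/184 - I*sqrt(11)/552 ≈ -2707.0 - 0.0060084*I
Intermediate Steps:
g(u) = 0
v(Y, a) = 9 - Y - a (v(Y, a) = 8 - ((Y + a) - 1) = 8 - (-1 + Y + a) = 8 + (1 - Y - a) = 9 - Y - a)
D(F) = -1/(6*(9 - F)) (D(F) = -1/(6*(9 - 1*0 - F)) = -1/(6*(9 + 0 - F)) = -1/(6*(9 - F)))
-2707 + D(sqrt(13 + J)) = -2707 + 1/(6*(-9 + sqrt(13 - 24))) = -2707 + 1/(6*(-9 + sqrt(-11))) = -2707 + 1/(6*(-9 + I*sqrt(11)))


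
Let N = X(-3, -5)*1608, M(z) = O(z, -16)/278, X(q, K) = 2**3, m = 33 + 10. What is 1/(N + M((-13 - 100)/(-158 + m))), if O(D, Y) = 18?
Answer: 139/1788105 ≈ 7.7736e-5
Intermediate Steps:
m = 43
X(q, K) = 8
M(z) = 9/139 (M(z) = 18/278 = 18*(1/278) = 9/139)
N = 12864 (N = 8*1608 = 12864)
1/(N + M((-13 - 100)/(-158 + m))) = 1/(12864 + 9/139) = 1/(1788105/139) = 139/1788105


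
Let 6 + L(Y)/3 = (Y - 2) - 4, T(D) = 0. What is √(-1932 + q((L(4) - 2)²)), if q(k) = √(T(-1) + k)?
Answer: I*√1906 ≈ 43.658*I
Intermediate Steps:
L(Y) = -36 + 3*Y (L(Y) = -18 + 3*((Y - 2) - 4) = -18 + 3*((-2 + Y) - 4) = -18 + 3*(-6 + Y) = -18 + (-18 + 3*Y) = -36 + 3*Y)
q(k) = √k (q(k) = √(0 + k) = √k)
√(-1932 + q((L(4) - 2)²)) = √(-1932 + √(((-36 + 3*4) - 2)²)) = √(-1932 + √(((-36 + 12) - 2)²)) = √(-1932 + √((-24 - 2)²)) = √(-1932 + √((-26)²)) = √(-1932 + √676) = √(-1932 + 26) = √(-1906) = I*√1906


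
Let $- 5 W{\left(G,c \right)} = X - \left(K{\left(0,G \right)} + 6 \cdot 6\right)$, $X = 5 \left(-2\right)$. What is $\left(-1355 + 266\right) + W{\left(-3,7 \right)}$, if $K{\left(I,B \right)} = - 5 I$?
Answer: $- \frac{5399}{5} \approx -1079.8$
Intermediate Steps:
$X = -10$
$W{\left(G,c \right)} = \frac{46}{5}$ ($W{\left(G,c \right)} = - \frac{-10 - \left(\left(-5\right) 0 + 6 \cdot 6\right)}{5} = - \frac{-10 - \left(0 + 36\right)}{5} = - \frac{-10 - 36}{5} = \left(- \frac{1}{5}\right) \left(-46\right) = \frac{46}{5}$)
$\left(-1355 + 266\right) + W{\left(-3,7 \right)} = \left(-1355 + 266\right) + \frac{46}{5} = -1089 + \frac{46}{5} = - \frac{5399}{5}$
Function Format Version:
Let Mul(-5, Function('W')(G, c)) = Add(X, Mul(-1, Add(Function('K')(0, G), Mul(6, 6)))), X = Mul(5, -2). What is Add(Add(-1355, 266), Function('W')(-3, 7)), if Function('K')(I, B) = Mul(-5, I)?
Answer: Rational(-5399, 5) ≈ -1079.8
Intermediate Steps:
X = -10
Function('W')(G, c) = Rational(46, 5) (Function('W')(G, c) = Mul(Rational(-1, 5), Add(-10, Mul(-1, Add(Mul(-5, 0), Mul(6, 6))))) = Mul(Rational(-1, 5), Add(-10, Mul(-1, Add(0, 36)))) = Mul(Rational(-1, 5), Add(-10, Mul(-1, 36))) = Mul(Rational(-1, 5), Add(-10, -36)) = Mul(Rational(-1, 5), -46) = Rational(46, 5))
Add(Add(-1355, 266), Function('W')(-3, 7)) = Add(Add(-1355, 266), Rational(46, 5)) = Add(-1089, Rational(46, 5)) = Rational(-5399, 5)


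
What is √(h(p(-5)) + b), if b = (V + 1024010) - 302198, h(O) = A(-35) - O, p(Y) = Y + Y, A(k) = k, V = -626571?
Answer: 4*√5951 ≈ 308.57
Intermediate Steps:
p(Y) = 2*Y
h(O) = -35 - O
b = 95241 (b = (-626571 + 1024010) - 302198 = 397439 - 302198 = 95241)
√(h(p(-5)) + b) = √((-35 - 2*(-5)) + 95241) = √((-35 - 1*(-10)) + 95241) = √((-35 + 10) + 95241) = √(-25 + 95241) = √95216 = 4*√5951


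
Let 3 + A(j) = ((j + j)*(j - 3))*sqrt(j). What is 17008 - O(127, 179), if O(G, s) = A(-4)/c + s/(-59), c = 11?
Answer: 11040338/649 - 112*I/11 ≈ 17011.0 - 10.182*I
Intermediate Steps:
A(j) = -3 + 2*j**(3/2)*(-3 + j) (A(j) = -3 + ((j + j)*(j - 3))*sqrt(j) = -3 + ((2*j)*(-3 + j))*sqrt(j) = -3 + (2*j*(-3 + j))*sqrt(j) = -3 + 2*j**(3/2)*(-3 + j))
O(G, s) = -3/11 - s/59 + 112*I/11 (O(G, s) = (-3 - (-48)*I + 2*(-4)**(5/2))/11 + s/(-59) = (-3 - (-48)*I + 2*(32*I))*(1/11) + s*(-1/59) = (-3 + 48*I + 64*I)*(1/11) - s/59 = (-3 + 112*I)*(1/11) - s/59 = (-3/11 + 112*I/11) - s/59 = -3/11 - s/59 + 112*I/11)
17008 - O(127, 179) = 17008 - (-3/11 - 1/59*179 + 112*I/11) = 17008 - (-3/11 - 179/59 + 112*I/11) = 17008 - (-2146/649 + 112*I/11) = 17008 + (2146/649 - 112*I/11) = 11040338/649 - 112*I/11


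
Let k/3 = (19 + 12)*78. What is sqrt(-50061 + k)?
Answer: I*sqrt(42807) ≈ 206.9*I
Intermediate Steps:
k = 7254 (k = 3*((19 + 12)*78) = 3*(31*78) = 3*2418 = 7254)
sqrt(-50061 + k) = sqrt(-50061 + 7254) = sqrt(-42807) = I*sqrt(42807)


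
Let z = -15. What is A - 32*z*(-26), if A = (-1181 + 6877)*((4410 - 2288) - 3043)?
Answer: -5258496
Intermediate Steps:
A = -5246016 (A = 5696*(2122 - 3043) = 5696*(-921) = -5246016)
A - 32*z*(-26) = -5246016 - 32*(-15)*(-26) = -5246016 + 480*(-26) = -5246016 - 12480 = -5258496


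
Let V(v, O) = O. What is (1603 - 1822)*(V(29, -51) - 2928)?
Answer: 652401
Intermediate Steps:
(1603 - 1822)*(V(29, -51) - 2928) = (1603 - 1822)*(-51 - 2928) = -219*(-2979) = 652401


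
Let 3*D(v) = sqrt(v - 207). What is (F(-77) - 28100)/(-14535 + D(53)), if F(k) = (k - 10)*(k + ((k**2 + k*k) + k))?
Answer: 136878013620/1901396179 + 3139044*I*sqrt(154)/1901396179 ≈ 71.988 + 0.020487*I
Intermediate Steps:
F(k) = (-10 + k)*(2*k + 2*k**2) (F(k) = (-10 + k)*(k + ((k**2 + k**2) + k)) = (-10 + k)*(k + (2*k**2 + k)) = (-10 + k)*(k + (k + 2*k**2)) = (-10 + k)*(2*k + 2*k**2))
D(v) = sqrt(-207 + v)/3 (D(v) = sqrt(v - 207)/3 = sqrt(-207 + v)/3)
(F(-77) - 28100)/(-14535 + D(53)) = (2*(-77)*(-10 + (-77)**2 - 9*(-77)) - 28100)/(-14535 + sqrt(-207 + 53)/3) = (2*(-77)*(-10 + 5929 + 693) - 28100)/(-14535 + sqrt(-154)/3) = (2*(-77)*6612 - 28100)/(-14535 + (I*sqrt(154))/3) = (-1018248 - 28100)/(-14535 + I*sqrt(154)/3) = -1046348/(-14535 + I*sqrt(154)/3)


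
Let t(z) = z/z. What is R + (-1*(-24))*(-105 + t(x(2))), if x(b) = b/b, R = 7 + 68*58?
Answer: 1455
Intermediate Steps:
R = 3951 (R = 7 + 3944 = 3951)
x(b) = 1
t(z) = 1
R + (-1*(-24))*(-105 + t(x(2))) = 3951 + (-1*(-24))*(-105 + 1) = 3951 + 24*(-104) = 3951 - 2496 = 1455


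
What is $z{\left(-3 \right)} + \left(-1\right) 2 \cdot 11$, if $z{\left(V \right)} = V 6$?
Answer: $-40$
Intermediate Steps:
$z{\left(V \right)} = 6 V$
$z{\left(-3 \right)} + \left(-1\right) 2 \cdot 11 = 6 \left(-3\right) + \left(-1\right) 2 \cdot 11 = -18 - 22 = -40$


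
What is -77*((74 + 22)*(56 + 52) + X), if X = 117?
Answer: -807345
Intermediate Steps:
-77*((74 + 22)*(56 + 52) + X) = -77*((74 + 22)*(56 + 52) + 117) = -77*(96*108 + 117) = -77*(10368 + 117) = -77*10485 = -807345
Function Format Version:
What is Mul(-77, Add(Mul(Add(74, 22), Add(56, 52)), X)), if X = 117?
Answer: -807345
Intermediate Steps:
Mul(-77, Add(Mul(Add(74, 22), Add(56, 52)), X)) = Mul(-77, Add(Mul(Add(74, 22), Add(56, 52)), 117)) = Mul(-77, Add(Mul(96, 108), 117)) = Mul(-77, Add(10368, 117)) = Mul(-77, 10485) = -807345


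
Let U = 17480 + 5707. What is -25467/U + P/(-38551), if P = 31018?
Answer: -566997561/297960679 ≈ -1.9029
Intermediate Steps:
U = 23187
-25467/U + P/(-38551) = -25467/23187 + 31018/(-38551) = -25467*1/23187 + 31018*(-1/38551) = -8489/7729 - 31018/38551 = -566997561/297960679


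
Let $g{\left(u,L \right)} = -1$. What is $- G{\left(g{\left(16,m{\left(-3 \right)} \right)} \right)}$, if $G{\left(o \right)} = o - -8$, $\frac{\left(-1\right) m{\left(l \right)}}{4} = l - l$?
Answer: $-7$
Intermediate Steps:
$m{\left(l \right)} = 0$ ($m{\left(l \right)} = - 4 \left(l - l\right) = \left(-4\right) 0 = 0$)
$G{\left(o \right)} = 8 + o$ ($G{\left(o \right)} = o + 8 = 8 + o$)
$- G{\left(g{\left(16,m{\left(-3 \right)} \right)} \right)} = - (8 - 1) = \left(-1\right) 7 = -7$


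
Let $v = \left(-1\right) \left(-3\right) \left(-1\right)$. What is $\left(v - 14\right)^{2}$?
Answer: $289$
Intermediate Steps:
$v = -3$ ($v = 3 \left(-1\right) = -3$)
$\left(v - 14\right)^{2} = \left(-3 - 14\right)^{2} = \left(-17\right)^{2} = 289$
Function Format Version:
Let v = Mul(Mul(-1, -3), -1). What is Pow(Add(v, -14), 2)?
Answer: 289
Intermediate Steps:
v = -3 (v = Mul(3, -1) = -3)
Pow(Add(v, -14), 2) = Pow(Add(-3, -14), 2) = Pow(-17, 2) = 289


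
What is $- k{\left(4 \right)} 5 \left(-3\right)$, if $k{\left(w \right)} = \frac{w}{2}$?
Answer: $30$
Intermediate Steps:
$k{\left(w \right)} = \frac{w}{2}$ ($k{\left(w \right)} = w \frac{1}{2} = \frac{w}{2}$)
$- k{\left(4 \right)} 5 \left(-3\right) = - \frac{4}{2} \cdot 5 \left(-3\right) = \left(-1\right) 2 \left(-15\right) = \left(-2\right) \left(-15\right) = 30$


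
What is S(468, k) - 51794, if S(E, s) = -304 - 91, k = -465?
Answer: -52189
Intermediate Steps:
S(E, s) = -395
S(468, k) - 51794 = -395 - 51794 = -52189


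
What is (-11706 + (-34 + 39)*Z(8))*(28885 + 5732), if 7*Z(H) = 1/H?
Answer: -22692516627/56 ≈ -4.0522e+8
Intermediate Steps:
Z(H) = 1/(7*H)
(-11706 + (-34 + 39)*Z(8))*(28885 + 5732) = (-11706 + (-34 + 39)*((⅐)/8))*(28885 + 5732) = (-11706 + 5*((⅐)*(⅛)))*34617 = (-11706 + 5*(1/56))*34617 = (-11706 + 5/56)*34617 = -655531/56*34617 = -22692516627/56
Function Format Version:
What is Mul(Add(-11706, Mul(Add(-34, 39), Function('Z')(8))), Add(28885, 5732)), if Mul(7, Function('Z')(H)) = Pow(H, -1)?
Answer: Rational(-22692516627, 56) ≈ -4.0522e+8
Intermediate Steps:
Function('Z')(H) = Mul(Rational(1, 7), Pow(H, -1))
Mul(Add(-11706, Mul(Add(-34, 39), Function('Z')(8))), Add(28885, 5732)) = Mul(Add(-11706, Mul(Add(-34, 39), Mul(Rational(1, 7), Pow(8, -1)))), Add(28885, 5732)) = Mul(Add(-11706, Mul(5, Mul(Rational(1, 7), Rational(1, 8)))), 34617) = Mul(Add(-11706, Mul(5, Rational(1, 56))), 34617) = Mul(Add(-11706, Rational(5, 56)), 34617) = Mul(Rational(-655531, 56), 34617) = Rational(-22692516627, 56)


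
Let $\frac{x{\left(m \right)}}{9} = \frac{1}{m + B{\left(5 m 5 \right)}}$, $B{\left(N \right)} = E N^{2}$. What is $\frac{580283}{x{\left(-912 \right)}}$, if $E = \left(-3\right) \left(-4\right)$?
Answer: $\frac{1206617082473968}{3} \approx 4.0221 \cdot 10^{14}$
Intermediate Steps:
$E = 12$
$B{\left(N \right)} = 12 N^{2}$
$x{\left(m \right)} = \frac{9}{m + 7500 m^{2}}$ ($x{\left(m \right)} = \frac{9}{m + 12 \left(5 m 5\right)^{2}} = \frac{9}{m + 12 \left(25 m\right)^{2}} = \frac{9}{m + 12 \cdot 625 m^{2}} = \frac{9}{m + 7500 m^{2}}$)
$\frac{580283}{x{\left(-912 \right)}} = \frac{580283}{9 \frac{1}{-912} \frac{1}{1 + 7500 \left(-912\right)}} = \frac{580283}{9 \left(- \frac{1}{912}\right) \frac{1}{1 - 6840000}} = \frac{580283}{9 \left(- \frac{1}{912}\right) \frac{1}{-6839999}} = \frac{580283}{9 \left(- \frac{1}{912}\right) \left(- \frac{1}{6839999}\right)} = \frac{580283}{\frac{3}{2079359696}} = 580283 \cdot \frac{2079359696}{3} = \frac{1206617082473968}{3}$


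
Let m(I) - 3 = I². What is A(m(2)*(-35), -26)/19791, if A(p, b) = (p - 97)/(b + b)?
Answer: 19/57174 ≈ 0.00033232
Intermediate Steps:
m(I) = 3 + I²
A(p, b) = (-97 + p)/(2*b) (A(p, b) = (-97 + p)/((2*b)) = (-97 + p)*(1/(2*b)) = (-97 + p)/(2*b))
A(m(2)*(-35), -26)/19791 = ((½)*(-97 + (3 + 2²)*(-35))/(-26))/19791 = ((½)*(-1/26)*(-97 + (3 + 4)*(-35)))*(1/19791) = ((½)*(-1/26)*(-97 + 7*(-35)))*(1/19791) = ((½)*(-1/26)*(-97 - 245))*(1/19791) = ((½)*(-1/26)*(-342))*(1/19791) = (171/26)*(1/19791) = 19/57174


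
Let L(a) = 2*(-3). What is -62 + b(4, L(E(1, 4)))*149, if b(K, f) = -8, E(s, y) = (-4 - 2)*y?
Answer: -1254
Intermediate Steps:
E(s, y) = -6*y
L(a) = -6
-62 + b(4, L(E(1, 4)))*149 = -62 - 8*149 = -62 - 1192 = -1254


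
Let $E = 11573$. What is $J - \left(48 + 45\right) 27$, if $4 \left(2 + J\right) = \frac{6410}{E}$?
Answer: $- \frac{58162693}{23146} \approx -2512.9$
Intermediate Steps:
$J = - \frac{43087}{23146}$ ($J = -2 + \frac{6410 \cdot \frac{1}{11573}}{4} = -2 + \frac{1}{4} \cdot \frac{6410}{11573} = -2 + \frac{3205}{23146} = - \frac{43087}{23146} \approx -1.8615$)
$J - \left(48 + 45\right) 27 = - \frac{43087}{23146} - \left(48 + 45\right) 27 = - \frac{43087}{23146} - 93 \cdot 27 = - \frac{43087}{23146} - 2511 = - \frac{58162693}{23146}$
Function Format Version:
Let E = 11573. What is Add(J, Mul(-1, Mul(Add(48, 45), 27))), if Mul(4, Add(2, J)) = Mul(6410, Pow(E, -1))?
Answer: Rational(-58162693, 23146) ≈ -2512.9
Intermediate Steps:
J = Rational(-43087, 23146) (J = Add(-2, Mul(Rational(1, 4), Mul(6410, Pow(11573, -1)))) = Add(-2, Mul(Rational(1, 4), Mul(6410, Rational(1, 11573)))) = Add(-2, Mul(Rational(1, 4), Rational(6410, 11573))) = Add(-2, Rational(3205, 23146)) = Rational(-43087, 23146) ≈ -1.8615)
Add(J, Mul(-1, Mul(Add(48, 45), 27))) = Add(Rational(-43087, 23146), Mul(-1, Mul(Add(48, 45), 27))) = Add(Rational(-43087, 23146), Mul(-1, Mul(93, 27))) = Add(Rational(-43087, 23146), Mul(-1, 2511)) = Add(Rational(-43087, 23146), -2511) = Rational(-58162693, 23146)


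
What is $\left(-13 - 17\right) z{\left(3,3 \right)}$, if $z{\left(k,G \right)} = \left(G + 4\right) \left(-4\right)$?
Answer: $840$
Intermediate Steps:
$z{\left(k,G \right)} = -16 - 4 G$ ($z{\left(k,G \right)} = \left(4 + G\right) \left(-4\right) = -16 - 4 G$)
$\left(-13 - 17\right) z{\left(3,3 \right)} = \left(-13 - 17\right) \left(-16 - 12\right) = - 30 \left(-16 - 12\right) = \left(-30\right) \left(-28\right) = 840$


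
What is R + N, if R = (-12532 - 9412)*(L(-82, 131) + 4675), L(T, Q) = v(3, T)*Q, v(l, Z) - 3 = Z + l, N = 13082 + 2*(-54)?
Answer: 115899238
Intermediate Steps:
N = 12974 (N = 13082 - 108 = 12974)
v(l, Z) = 3 + Z + l (v(l, Z) = 3 + (Z + l) = 3 + Z + l)
L(T, Q) = Q*(6 + T) (L(T, Q) = (3 + T + 3)*Q = (6 + T)*Q = Q*(6 + T))
R = 115886264 (R = (-12532 - 9412)*(131*(6 - 82) + 4675) = -21944*(131*(-76) + 4675) = -21944*(-9956 + 4675) = -21944*(-5281) = 115886264)
R + N = 115886264 + 12974 = 115899238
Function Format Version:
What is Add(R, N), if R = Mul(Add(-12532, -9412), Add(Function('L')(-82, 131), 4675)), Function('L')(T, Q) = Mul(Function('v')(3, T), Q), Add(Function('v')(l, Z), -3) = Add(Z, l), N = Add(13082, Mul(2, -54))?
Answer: 115899238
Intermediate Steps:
N = 12974 (N = Add(13082, -108) = 12974)
Function('v')(l, Z) = Add(3, Z, l) (Function('v')(l, Z) = Add(3, Add(Z, l)) = Add(3, Z, l))
Function('L')(T, Q) = Mul(Q, Add(6, T)) (Function('L')(T, Q) = Mul(Add(3, T, 3), Q) = Mul(Add(6, T), Q) = Mul(Q, Add(6, T)))
R = 115886264 (R = Mul(Add(-12532, -9412), Add(Mul(131, Add(6, -82)), 4675)) = Mul(-21944, Add(Mul(131, -76), 4675)) = Mul(-21944, Add(-9956, 4675)) = Mul(-21944, -5281) = 115886264)
Add(R, N) = Add(115886264, 12974) = 115899238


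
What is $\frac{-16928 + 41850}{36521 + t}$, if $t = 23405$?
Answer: $\frac{12461}{29963} \approx 0.41588$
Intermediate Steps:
$\frac{-16928 + 41850}{36521 + t} = \frac{-16928 + 41850}{36521 + 23405} = \frac{24922}{59926} = 24922 \cdot \frac{1}{59926} = \frac{12461}{29963}$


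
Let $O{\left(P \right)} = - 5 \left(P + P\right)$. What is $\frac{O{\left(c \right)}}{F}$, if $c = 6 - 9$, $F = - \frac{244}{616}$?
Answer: $- \frac{4620}{61} \approx -75.738$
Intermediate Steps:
$F = - \frac{61}{154}$ ($F = \left(-244\right) \frac{1}{616} = - \frac{61}{154} \approx -0.3961$)
$c = -3$
$O{\left(P \right)} = - 10 P$ ($O{\left(P \right)} = - 5 \cdot 2 P = - 10 P$)
$\frac{O{\left(c \right)}}{F} = \frac{\left(-10\right) \left(-3\right)}{- \frac{61}{154}} = 30 \left(- \frac{154}{61}\right) = - \frac{4620}{61}$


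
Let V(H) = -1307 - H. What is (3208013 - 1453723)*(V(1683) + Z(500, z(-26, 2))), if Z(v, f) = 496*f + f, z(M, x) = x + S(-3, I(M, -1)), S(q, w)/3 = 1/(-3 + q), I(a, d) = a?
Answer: -3937503905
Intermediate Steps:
S(q, w) = 3/(-3 + q)
z(M, x) = -½ + x (z(M, x) = x + 3/(-3 - 3) = x + 3/(-6) = x + 3*(-⅙) = x - ½ = -½ + x)
Z(v, f) = 497*f
(3208013 - 1453723)*(V(1683) + Z(500, z(-26, 2))) = (3208013 - 1453723)*((-1307 - 1*1683) + 497*(-½ + 2)) = 1754290*((-1307 - 1683) + 497*(3/2)) = 1754290*(-2990 + 1491/2) = 1754290*(-4489/2) = -3937503905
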